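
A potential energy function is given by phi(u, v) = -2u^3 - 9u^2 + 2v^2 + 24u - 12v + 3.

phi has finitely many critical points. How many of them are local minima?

1

phi separates as a function of u plus a function of v, so ∇phi=0 decouples.
∂phi/∂u = -6(u - 1)(u + 4) = 0 at u ∈ {-4, 1}; ∂phi/∂v = 4(v - 3) = 0 at v ∈ {3}.
The Hessian is diagonal: diag(phi_uu, phi_vv). Second derivatives: phi_uu(-4)=30, phi_uu(1)=-30; phi_vv(3)=4.
Local minima occur where both diagonal entries positive: (-4, 3). Count: 1.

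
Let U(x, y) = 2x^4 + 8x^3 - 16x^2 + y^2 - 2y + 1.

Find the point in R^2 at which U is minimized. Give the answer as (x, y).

U(x,y) separates as P(x) + Q(y) + 1, so its minimum is min P + min Q + 1.
P'(x) = 8x(x - 1)(x + 4) vanishes at x ∈ {-4, 0, 1}; Q'(y) = 2y - 2 vanishes at y ∈ {1}.
Local minima of P (where P''>0): P(-4)=-256, P(1)=-6. Local minima of Q: Q(1)=-1.
So the global minimum of U is P(-4) + Q(1) + 1 = -256 − 1 + 1 = -256, attained at (-4, 1).

(-4, 1)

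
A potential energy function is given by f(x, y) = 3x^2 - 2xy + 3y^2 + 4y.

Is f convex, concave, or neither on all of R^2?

convex

f is quadratic, so its Hessian is the constant matrix H = [[6, -2], [-2, 6]].
det(H) = 32, tr(H) = 12.
det(H) > 0 and tr(H) > 0, so H is positive definite everywhere: convex.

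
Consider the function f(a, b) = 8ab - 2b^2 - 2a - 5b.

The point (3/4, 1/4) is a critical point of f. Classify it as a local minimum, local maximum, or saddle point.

saddle point

The Hessian of f is constant: H = [[0, 8], [8, -4]].
det(H) = 0·(-4) − 8² = -64.
Since det(H) < 0, H is indefinite and the critical point is a saddle point.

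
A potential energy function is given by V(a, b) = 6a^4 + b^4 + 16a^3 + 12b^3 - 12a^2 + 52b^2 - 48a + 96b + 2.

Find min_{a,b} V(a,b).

-100

V(a,b) separates as P(a) + Q(b) + 2, so its minimum is min P + min Q + 2.
P'(a) = 24(a - 1)(a + 1)(a + 2) vanishes at a ∈ {-2, -1, 1}; Q'(b) = 4(b + 2)(b + 3)(b + 4) vanishes at b ∈ {-4, -3, -2}.
Local minima of P (where P''>0): P(-2)=16, P(1)=-38. Local minima of Q: Q(-4)=-64, Q(-2)=-64.
So the global minimum of V is P(1) + Q(-4) + 2 = -38 − 64 + 2 = -100, attained at (1, -4).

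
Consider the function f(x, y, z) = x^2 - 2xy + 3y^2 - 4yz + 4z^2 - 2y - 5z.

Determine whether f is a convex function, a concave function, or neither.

convex

f is quadratic, so its Hessian is the constant matrix H = [[2, -2, 0], [-2, 6, -4], [0, -4, 8]].
Leading principal minors: 2, 8, 32.
All positive ⇒ H ≻ 0 ⇒ convex.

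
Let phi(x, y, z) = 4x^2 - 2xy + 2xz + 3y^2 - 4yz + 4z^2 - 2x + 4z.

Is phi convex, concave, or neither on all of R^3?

phi is quadratic, so its Hessian is the constant matrix H = [[8, -2, 2], [-2, 6, -4], [2, -4, 8]].
Leading principal minors: 8, 44, 232.
All positive ⇒ H ≻ 0 ⇒ convex.

convex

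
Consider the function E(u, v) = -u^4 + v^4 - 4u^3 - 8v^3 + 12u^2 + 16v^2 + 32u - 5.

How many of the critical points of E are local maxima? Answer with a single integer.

2

E separates as a function of u plus a function of v, so ∇E=0 decouples.
∂E/∂u = -4(u - 2)(u + 1)(u + 4) = 0 at u ∈ {-4, -1, 2}; ∂E/∂v = 4v(v - 4)(v - 2) = 0 at v ∈ {0, 2, 4}.
The Hessian is diagonal: diag(E_uu, E_vv). Second derivatives: E_uu(-4)=-72, E_uu(-1)=36, E_uu(2)=-72; E_vv(0)=32, E_vv(2)=-16, E_vv(4)=32.
Local maxima occur where both diagonal entries negative: (-4, 2), (2, 2). Count: 2.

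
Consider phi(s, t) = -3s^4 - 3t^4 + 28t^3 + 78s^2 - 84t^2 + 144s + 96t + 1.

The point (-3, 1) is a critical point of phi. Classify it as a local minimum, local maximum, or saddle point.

The mixed partial ∂²phi/∂s∂t is 0, so the Hessian at any point is diag(phi_ss, phi_tt) = diag(12(-3s^2 + 13), 12(-3t^2 + 14t - 14)).
At (-3, 1): H = diag(-168, -36).
Both eigenvalues are negative, so H is negative definite: a local maximum.

local maximum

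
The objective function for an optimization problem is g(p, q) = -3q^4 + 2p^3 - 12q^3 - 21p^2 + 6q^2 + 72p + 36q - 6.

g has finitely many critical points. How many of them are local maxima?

2

g separates as a function of p plus a function of q, so ∇g=0 decouples.
∂g/∂p = 6(p - 4)(p - 3) = 0 at p ∈ {3, 4}; ∂g/∂q = -12(q - 1)(q + 1)(q + 3) = 0 at q ∈ {-3, -1, 1}.
The Hessian is diagonal: diag(g_pp, g_qq). Second derivatives: g_pp(3)=-6, g_pp(4)=6; g_qq(-3)=-96, g_qq(-1)=48, g_qq(1)=-96.
Local maxima occur where both diagonal entries negative: (3, -3), (3, 1). Count: 2.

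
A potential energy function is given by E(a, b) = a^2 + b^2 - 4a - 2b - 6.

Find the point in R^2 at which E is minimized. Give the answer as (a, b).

(2, 1)

E(a,b) separates as P(a) + Q(b) − 6, so its minimum is min P + min Q − 6.
P'(a) = 2a - 4 vanishes at a ∈ {2}; Q'(b) = 2b - 2 vanishes at b ∈ {1}.
Local minima of P (where P''>0): P(2)=-4. Local minima of Q: Q(1)=-1.
So the global minimum of E is P(2) + Q(1) − 6 = -4 − 1 − 6 = -11, attained at (2, 1).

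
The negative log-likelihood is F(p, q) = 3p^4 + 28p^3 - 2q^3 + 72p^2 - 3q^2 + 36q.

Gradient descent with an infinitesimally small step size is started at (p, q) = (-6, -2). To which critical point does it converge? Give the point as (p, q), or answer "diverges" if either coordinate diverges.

(-4, -3)

F is separable, so gradient descent decouples: p follows -∂F/∂p, q follows -∂F/∂q.
∂F/∂p = 12p(p + 3)(p + 4); at p=-6 this is -432, so p increases.
∂F/∂q = -6(q - 2)(q + 3); at q=-2 this is 24, so q decreases.
p converges to its nearest critical value -4 (a local min of the p-part); q converges to -3. The iterate converges to (-4, -3).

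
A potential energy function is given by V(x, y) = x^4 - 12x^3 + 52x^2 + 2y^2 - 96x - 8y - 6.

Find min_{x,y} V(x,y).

-78

V(x,y) separates as P(x) + Q(y) − 6, so its minimum is min P + min Q − 6.
P'(x) = 4(x - 4)(x - 3)(x - 2) vanishes at x ∈ {2, 3, 4}; Q'(y) = 4y - 8 vanishes at y ∈ {2}.
Local minima of P (where P''>0): P(2)=-64, P(4)=-64. Local minima of Q: Q(2)=-8.
So the global minimum of V is P(2) + Q(2) − 6 = -64 − 8 − 6 = -78, attained at (2, 2).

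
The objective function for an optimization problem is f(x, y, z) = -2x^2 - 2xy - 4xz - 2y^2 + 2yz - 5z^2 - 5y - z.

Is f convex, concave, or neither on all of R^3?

concave

f is quadratic, so its Hessian is the constant matrix H = [[-4, -2, -4], [-2, -4, 2], [-4, 2, -10]].
Leading principal minors: -4, 12, -8.
Signs alternate −, +, − ⇒ H ≺ 0 ⇒ concave.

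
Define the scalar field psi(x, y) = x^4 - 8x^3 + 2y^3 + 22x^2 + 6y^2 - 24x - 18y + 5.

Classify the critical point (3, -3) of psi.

The mixed partial ∂²psi/∂x∂y is 0, so the Hessian at any point is diag(psi_xx, psi_yy) = diag(4(3x^2 - 12x + 11), 12(y + 1)).
At (3, -3): H = diag(8, -24).
The eigenvalues have opposite signs, so H is indefinite: a saddle point.

saddle point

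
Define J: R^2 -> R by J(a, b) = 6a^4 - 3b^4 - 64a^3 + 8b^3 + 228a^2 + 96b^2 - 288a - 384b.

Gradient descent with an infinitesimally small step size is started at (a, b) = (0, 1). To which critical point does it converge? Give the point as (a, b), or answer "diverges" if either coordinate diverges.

J is separable, so gradient descent decouples: a follows -∂J/∂a, b follows -∂J/∂b.
∂J/∂a = 24(a - 4)(a - 3)(a - 1); at a=0 this is -288, so a increases.
∂J/∂b = -12(b - 4)(b - 2)(b + 4); at b=1 this is -180, so b increases.
a converges to its nearest critical value 1 (a local min of the a-part); b converges to 2. The iterate converges to (1, 2).

(1, 2)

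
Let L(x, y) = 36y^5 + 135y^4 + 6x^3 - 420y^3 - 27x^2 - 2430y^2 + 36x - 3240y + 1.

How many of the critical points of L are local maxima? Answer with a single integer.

L separates as a function of x plus a function of y, so ∇L=0 decouples.
∂L/∂x = 18(x - 2)(x - 1) = 0 at x ∈ {1, 2}; ∂L/∂y = 180(y - 3)(y + 1)(y + 2)(y + 3) = 0 at y ∈ {-3, -2, -1, 3}.
The Hessian is diagonal: diag(L_xx, L_yy). Second derivatives: L_xx(1)=-18, L_xx(2)=18; L_yy(-3)=-2160, L_yy(-2)=900, L_yy(-1)=-1440, L_yy(3)=21600.
Local maxima occur where both diagonal entries negative: (1, -3), (1, -1). Count: 2.

2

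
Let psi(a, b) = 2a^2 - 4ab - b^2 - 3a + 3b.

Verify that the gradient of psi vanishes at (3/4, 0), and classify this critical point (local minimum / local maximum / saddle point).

saddle point

∇psi = (4a - 4b - 3, -4a - 2b + 3); substituting (3/4, 0) gives ∇psi = (0, 0), so (3/4, 0) is indeed a critical point.
The Hessian of psi is constant: H = [[4, -4], [-4, -2]].
det(H) = 4·(-2) − (-4)² = -24.
Since det(H) < 0, H is indefinite and the critical point is a saddle point.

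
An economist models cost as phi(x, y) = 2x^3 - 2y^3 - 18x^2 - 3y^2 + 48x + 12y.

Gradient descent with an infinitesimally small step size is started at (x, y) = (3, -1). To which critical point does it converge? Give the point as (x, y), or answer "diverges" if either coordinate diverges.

(4, -2)

phi is separable, so gradient descent decouples: x follows -∂phi/∂x, y follows -∂phi/∂y.
∂phi/∂x = 6(x - 4)(x - 2); at x=3 this is -6, so x increases.
∂phi/∂y = -6(y - 1)(y + 2); at y=-1 this is 12, so y decreases.
x converges to its nearest critical value 4 (a local min of the x-part); y converges to -2. The iterate converges to (4, -2).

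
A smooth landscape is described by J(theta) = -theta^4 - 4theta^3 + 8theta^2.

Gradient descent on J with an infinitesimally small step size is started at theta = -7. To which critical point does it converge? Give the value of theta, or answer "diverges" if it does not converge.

J'(theta) = -4theta(theta - 1)(theta + 4), so J'(-7) = 672.
Gradient descent moves in the -J' direction, i.e. theta is decreasing.
There is no critical point below theta=-7, and J' keeps the same sign, so the iterate runs off to −∞.

diverges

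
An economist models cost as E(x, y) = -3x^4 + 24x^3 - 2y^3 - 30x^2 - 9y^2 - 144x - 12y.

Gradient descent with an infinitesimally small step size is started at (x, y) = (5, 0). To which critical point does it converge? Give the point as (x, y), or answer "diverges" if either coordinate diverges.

diverges

E is separable, so gradient descent decouples: x follows -∂E/∂x, y follows -∂E/∂y.
∂E/∂x = -12(x - 4)(x - 3)(x + 1); at x=5 this is -144, so x increases.
∂E/∂y = -6(y + 1)(y + 2); at y=0 this is -12, so y increases.
The x-coordinate has no critical point in that direction and runs off to infinity.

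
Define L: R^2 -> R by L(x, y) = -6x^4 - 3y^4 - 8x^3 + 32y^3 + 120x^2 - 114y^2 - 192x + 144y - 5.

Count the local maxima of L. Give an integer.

L separates as a function of x plus a function of y, so ∇L=0 decouples.
∂L/∂x = -24(x - 2)(x - 1)(x + 4) = 0 at x ∈ {-4, 1, 2}; ∂L/∂y = -12(y - 4)(y - 3)(y - 1) = 0 at y ∈ {1, 3, 4}.
The Hessian is diagonal: diag(L_xx, L_yy). Second derivatives: L_xx(-4)=-720, L_xx(1)=120, L_xx(2)=-144; L_yy(1)=-72, L_yy(3)=24, L_yy(4)=-36.
Local maxima occur where both diagonal entries negative: (-4, 1), (-4, 4), (2, 1), (2, 4). Count: 4.

4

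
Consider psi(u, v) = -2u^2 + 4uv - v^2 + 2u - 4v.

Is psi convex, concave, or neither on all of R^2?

psi is quadratic, so its Hessian is the constant matrix H = [[-4, 4], [4, -2]].
det(H) = -8, tr(H) = -6.
det(H) < 0, so H is indefinite: neither convex nor concave.

neither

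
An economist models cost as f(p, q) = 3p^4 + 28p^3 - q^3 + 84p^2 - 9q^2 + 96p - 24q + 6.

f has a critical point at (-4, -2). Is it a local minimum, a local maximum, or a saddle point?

saddle point

The mixed partial ∂²f/∂p∂q is 0, so the Hessian at any point is diag(f_pp, f_qq) = diag(12(3p^2 + 14p + 14), -6(q + 3)).
At (-4, -2): H = diag(72, -6).
The eigenvalues have opposite signs, so H is indefinite: a saddle point.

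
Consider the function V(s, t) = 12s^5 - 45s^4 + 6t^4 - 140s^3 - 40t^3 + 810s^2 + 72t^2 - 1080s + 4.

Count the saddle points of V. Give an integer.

V separates as a function of s plus a function of t, so ∇V=0 decouples.
∂V/∂s = 60(s - 3)(s - 2)(s - 1)(s + 3) = 0 at s ∈ {-3, 1, 2, 3}; ∂V/∂t = 24t(t - 3)(t - 2) = 0 at t ∈ {0, 2, 3}.
The Hessian is diagonal: diag(V_ss, V_tt). Second derivatives: V_ss(-3)=-7200, V_ss(1)=480, V_ss(2)=-300, V_ss(3)=720; V_tt(0)=144, V_tt(2)=-48, V_tt(3)=72.
Saddle points occur where the two diagonal entries have opposite signs: (-3, 0), (-3, 3), (1, 2), (2, 0), (2, 3), (3, 2). Count: 6.

6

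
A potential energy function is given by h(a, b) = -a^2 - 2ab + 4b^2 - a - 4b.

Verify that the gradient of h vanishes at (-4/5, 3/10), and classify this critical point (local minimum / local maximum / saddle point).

∇h = (-2a - 2b - 1, -2a + 8b - 4); substituting (-4/5, 3/10) gives ∇h = (0, 0), so (-4/5, 3/10) is indeed a critical point.
The Hessian of h is constant: H = [[-2, -2], [-2, 8]].
det(H) = (-2)·8 − (-2)² = -20.
Since det(H) < 0, H is indefinite and the critical point is a saddle point.

saddle point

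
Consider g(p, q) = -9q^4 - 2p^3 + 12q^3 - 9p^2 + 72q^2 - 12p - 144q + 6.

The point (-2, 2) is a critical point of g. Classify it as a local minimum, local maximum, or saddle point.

The mixed partial ∂²g/∂p∂q is 0, so the Hessian at any point is diag(g_pp, g_qq) = diag(-6(2p + 3), 36(-3q^2 + 2q + 4)).
At (-2, 2): H = diag(6, -144).
The eigenvalues have opposite signs, so H is indefinite: a saddle point.

saddle point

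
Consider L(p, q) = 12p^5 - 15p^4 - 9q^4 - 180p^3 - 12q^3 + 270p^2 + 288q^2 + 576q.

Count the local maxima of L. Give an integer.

L separates as a function of p plus a function of q, so ∇L=0 decouples.
∂L/∂p = 60p(p - 3)(p - 1)(p + 3) = 0 at p ∈ {-3, 0, 1, 3}; ∂L/∂q = -36(q - 4)(q + 1)(q + 4) = 0 at q ∈ {-4, -1, 4}.
The Hessian is diagonal: diag(L_pp, L_qq). Second derivatives: L_pp(-3)=-4320, L_pp(0)=540, L_pp(1)=-480, L_pp(3)=2160; L_qq(-4)=-864, L_qq(-1)=540, L_qq(4)=-1440.
Local maxima occur where both diagonal entries negative: (-3, -4), (-3, 4), (1, -4), (1, 4). Count: 4.

4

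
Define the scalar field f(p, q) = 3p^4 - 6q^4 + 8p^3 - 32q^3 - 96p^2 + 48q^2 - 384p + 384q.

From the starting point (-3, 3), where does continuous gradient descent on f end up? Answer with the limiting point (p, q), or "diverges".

diverges

f is separable, so gradient descent decouples: p follows -∂f/∂p, q follows -∂f/∂q.
∂f/∂p = 12(p - 4)(p + 2)(p + 4); at p=-3 this is 84, so p decreases.
∂f/∂q = -24(q - 2)(q + 2)(q + 4); at q=3 this is -840, so q increases.
The q-coordinate has no critical point in that direction and runs off to infinity.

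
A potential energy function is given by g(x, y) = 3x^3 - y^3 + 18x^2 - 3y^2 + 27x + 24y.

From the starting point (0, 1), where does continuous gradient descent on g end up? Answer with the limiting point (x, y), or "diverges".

(-1, -4)

g is separable, so gradient descent decouples: x follows -∂g/∂x, y follows -∂g/∂y.
∂g/∂x = 9(x + 1)(x + 3); at x=0 this is 27, so x decreases.
∂g/∂y = -3(y - 2)(y + 4); at y=1 this is 15, so y decreases.
x converges to its nearest critical value -1 (a local min of the x-part); y converges to -4. The iterate converges to (-1, -4).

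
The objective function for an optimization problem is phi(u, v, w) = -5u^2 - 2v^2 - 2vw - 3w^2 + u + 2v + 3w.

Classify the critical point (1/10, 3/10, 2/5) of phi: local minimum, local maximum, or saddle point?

The Hessian is constant: H = [[-10, 0, 0], [0, -4, -2], [0, -2, -6]].
Leading principal minors: Δ₁ = -10, Δ₂ = 40, Δ₃ = -200.
The minors alternate sign starting negative (−, +, −), so H is negative definite: a local maximum.

local maximum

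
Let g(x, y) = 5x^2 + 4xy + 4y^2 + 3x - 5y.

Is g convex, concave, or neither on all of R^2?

g is quadratic, so its Hessian is the constant matrix H = [[10, 4], [4, 8]].
det(H) = 64, tr(H) = 18.
det(H) > 0 and tr(H) > 0, so H is positive definite everywhere: convex.

convex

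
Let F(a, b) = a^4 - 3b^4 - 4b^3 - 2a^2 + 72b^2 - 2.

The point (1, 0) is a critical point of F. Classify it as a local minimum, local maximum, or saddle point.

The mixed partial ∂²F/∂a∂b is 0, so the Hessian at any point is diag(F_aa, F_bb) = diag(4(3a^2 - 1), 12(-3b^2 - 2b + 12)).
At (1, 0): H = diag(8, 144).
Both eigenvalues are positive, so H is positive definite: a local minimum.

local minimum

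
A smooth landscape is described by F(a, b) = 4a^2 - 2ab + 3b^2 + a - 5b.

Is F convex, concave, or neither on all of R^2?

F is quadratic, so its Hessian is the constant matrix H = [[8, -2], [-2, 6]].
det(H) = 44, tr(H) = 14.
det(H) > 0 and tr(H) > 0, so H is positive definite everywhere: convex.

convex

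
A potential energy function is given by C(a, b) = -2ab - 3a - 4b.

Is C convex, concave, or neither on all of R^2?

neither

C is quadratic, so its Hessian is the constant matrix H = [[0, -2], [-2, 0]].
det(H) = -4, tr(H) = 0.
det(H) < 0, so H is indefinite: neither convex nor concave.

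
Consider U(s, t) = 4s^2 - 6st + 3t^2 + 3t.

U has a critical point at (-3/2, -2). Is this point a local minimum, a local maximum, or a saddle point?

The Hessian of U is constant: H = [[8, -6], [-6, 6]].
det(H) = 8·6 − (-6)² = 12.
det(H) > 0 and tr(H) = 14 > 0, so H is positive definite and the point is a local minimum.

local minimum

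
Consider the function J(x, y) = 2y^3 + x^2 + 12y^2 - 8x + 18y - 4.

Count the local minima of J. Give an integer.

1

J separates as a function of x plus a function of y, so ∇J=0 decouples.
∂J/∂x = 2(x - 4) = 0 at x ∈ {4}; ∂J/∂y = 6(y + 1)(y + 3) = 0 at y ∈ {-3, -1}.
The Hessian is diagonal: diag(J_xx, J_yy). Second derivatives: J_xx(4)=2; J_yy(-3)=-12, J_yy(-1)=12.
Local minima occur where both diagonal entries positive: (4, -1). Count: 1.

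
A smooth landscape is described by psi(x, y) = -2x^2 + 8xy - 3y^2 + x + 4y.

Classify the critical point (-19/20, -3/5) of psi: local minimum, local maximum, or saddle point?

saddle point

The Hessian of psi is constant: H = [[-4, 8], [8, -6]].
det(H) = (-4)·(-6) − 8² = -40.
Since det(H) < 0, H is indefinite and the critical point is a saddle point.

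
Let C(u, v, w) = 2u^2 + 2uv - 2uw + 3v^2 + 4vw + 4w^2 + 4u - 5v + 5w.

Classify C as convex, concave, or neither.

C is quadratic, so its Hessian is the constant matrix H = [[4, 2, -2], [2, 6, 4], [-2, 4, 8]].
Leading principal minors: 4, 20, 40.
All positive ⇒ H ≻ 0 ⇒ convex.

convex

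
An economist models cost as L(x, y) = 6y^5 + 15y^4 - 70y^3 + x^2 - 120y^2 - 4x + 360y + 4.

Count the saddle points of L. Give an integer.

L separates as a function of x plus a function of y, so ∇L=0 decouples.
∂L/∂x = 2(x - 2) = 0 at x ∈ {2}; ∂L/∂y = 30(y - 2)(y - 1)(y + 2)(y + 3) = 0 at y ∈ {-3, -2, 1, 2}.
The Hessian is diagonal: diag(L_xx, L_yy). Second derivatives: L_xx(2)=2; L_yy(-3)=-600, L_yy(-2)=360, L_yy(1)=-360, L_yy(2)=600.
Saddle points occur where the two diagonal entries have opposite signs: (2, -3), (2, 1). Count: 2.

2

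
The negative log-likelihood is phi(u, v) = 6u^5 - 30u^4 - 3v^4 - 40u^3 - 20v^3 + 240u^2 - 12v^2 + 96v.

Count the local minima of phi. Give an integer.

2

phi separates as a function of u plus a function of v, so ∇phi=0 decouples.
∂phi/∂u = 30u(u - 4)(u - 2)(u + 2) = 0 at u ∈ {-2, 0, 2, 4}; ∂phi/∂v = -12(v - 1)(v + 2)(v + 4) = 0 at v ∈ {-4, -2, 1}.
The Hessian is diagonal: diag(phi_uu, phi_vv). Second derivatives: phi_uu(-2)=-1440, phi_uu(0)=480, phi_uu(2)=-480, phi_uu(4)=1440; phi_vv(-4)=-120, phi_vv(-2)=72, phi_vv(1)=-180.
Local minima occur where both diagonal entries positive: (0, -2), (4, -2). Count: 2.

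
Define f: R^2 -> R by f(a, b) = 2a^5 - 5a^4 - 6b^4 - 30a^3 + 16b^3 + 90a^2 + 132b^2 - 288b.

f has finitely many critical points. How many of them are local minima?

2

f separates as a function of a plus a function of b, so ∇f=0 decouples.
∂f/∂a = 10a(a - 3)(a - 2)(a + 3) = 0 at a ∈ {-3, 0, 2, 3}; ∂f/∂b = -24(b - 4)(b - 1)(b + 3) = 0 at b ∈ {-3, 1, 4}.
The Hessian is diagonal: diag(f_aa, f_bb). Second derivatives: f_aa(-3)=-900, f_aa(0)=180, f_aa(2)=-100, f_aa(3)=180; f_bb(-3)=-672, f_bb(1)=288, f_bb(4)=-504.
Local minima occur where both diagonal entries positive: (0, 1), (3, 1). Count: 2.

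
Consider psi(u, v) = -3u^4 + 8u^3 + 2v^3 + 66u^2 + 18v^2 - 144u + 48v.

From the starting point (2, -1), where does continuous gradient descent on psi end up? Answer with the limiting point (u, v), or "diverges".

psi is separable, so gradient descent decouples: u follows -∂psi/∂u, v follows -∂psi/∂v.
∂psi/∂u = -12(u - 4)(u - 1)(u + 3); at u=2 this is 120, so u decreases.
∂psi/∂v = 6(v + 2)(v + 4); at v=-1 this is 18, so v decreases.
u converges to its nearest critical value 1 (a local min of the u-part); v converges to -2. The iterate converges to (1, -2).

(1, -2)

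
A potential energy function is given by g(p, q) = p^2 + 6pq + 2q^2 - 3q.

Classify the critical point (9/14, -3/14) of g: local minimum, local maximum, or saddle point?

The Hessian of g is constant: H = [[2, 6], [6, 4]].
det(H) = 2·4 − 6² = -28.
Since det(H) < 0, H is indefinite and the critical point is a saddle point.

saddle point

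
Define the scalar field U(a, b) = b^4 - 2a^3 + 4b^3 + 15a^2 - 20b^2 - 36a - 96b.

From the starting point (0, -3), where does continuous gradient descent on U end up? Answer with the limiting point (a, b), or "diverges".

U is separable, so gradient descent decouples: a follows -∂U/∂a, b follows -∂U/∂b.
∂U/∂a = -6(a - 3)(a - 2); at a=0 this is -36, so a increases.
∂U/∂b = 4(b - 3)(b + 2)(b + 4); at b=-3 this is 24, so b decreases.
a converges to its nearest critical value 2 (a local min of the a-part); b converges to -4. The iterate converges to (2, -4).

(2, -4)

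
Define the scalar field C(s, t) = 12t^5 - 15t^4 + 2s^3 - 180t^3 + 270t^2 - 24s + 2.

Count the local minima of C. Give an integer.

2

C separates as a function of s plus a function of t, so ∇C=0 decouples.
∂C/∂s = 6(s - 2)(s + 2) = 0 at s ∈ {-2, 2}; ∂C/∂t = 60t(t - 3)(t - 1)(t + 3) = 0 at t ∈ {-3, 0, 1, 3}.
The Hessian is diagonal: diag(C_ss, C_tt). Second derivatives: C_ss(-2)=-24, C_ss(2)=24; C_tt(-3)=-4320, C_tt(0)=540, C_tt(1)=-480, C_tt(3)=2160.
Local minima occur where both diagonal entries positive: (2, 0), (2, 3). Count: 2.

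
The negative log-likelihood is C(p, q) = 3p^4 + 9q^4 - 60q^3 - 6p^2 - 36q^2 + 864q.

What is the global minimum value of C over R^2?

-1251

C(p,q) separates as A(p) + B(q), so its minimum is min A + min B.
A'(p) = 12p(p - 1)(p + 1) vanishes at p ∈ {-1, 0, 1}; B'(q) = 36(q - 4)(q - 3)(q + 2) vanishes at q ∈ {-2, 3, 4}.
Local minima of A (where A''>0): A(-1)=-3, A(1)=-3. Local minima of B: B(-2)=-1248, B(4)=1344.
So the global minimum of C is A(-1) + B(-2) = -3 − 1248 = -1251, attained at (-1, -2).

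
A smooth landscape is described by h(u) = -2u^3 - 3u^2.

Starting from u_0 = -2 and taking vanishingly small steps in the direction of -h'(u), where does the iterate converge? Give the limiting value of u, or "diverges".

-1

h'(u) = -6u(u + 1), so h'(-2) = -12.
Gradient descent moves in the -h' direction, i.e. u is increasing.
The nearest critical point in that direction is u = -1, where h'' = 6 > 0 (a local minimum). The iterate converges there.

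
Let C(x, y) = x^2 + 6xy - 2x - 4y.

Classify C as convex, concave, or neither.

C is quadratic, so its Hessian is the constant matrix H = [[2, 6], [6, 0]].
det(H) = -36, tr(H) = 2.
det(H) < 0, so H is indefinite: neither convex nor concave.

neither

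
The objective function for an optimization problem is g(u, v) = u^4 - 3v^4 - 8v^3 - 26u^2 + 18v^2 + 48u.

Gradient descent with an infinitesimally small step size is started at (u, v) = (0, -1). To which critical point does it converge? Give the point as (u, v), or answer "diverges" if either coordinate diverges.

(-4, 0)

g is separable, so gradient descent decouples: u follows -∂g/∂u, v follows -∂g/∂v.
∂g/∂u = 4(u - 3)(u - 1)(u + 4); at u=0 this is 48, so u decreases.
∂g/∂v = -12v(v - 1)(v + 3); at v=-1 this is -48, so v increases.
u converges to its nearest critical value -4 (a local min of the u-part); v converges to 0. The iterate converges to (-4, 0).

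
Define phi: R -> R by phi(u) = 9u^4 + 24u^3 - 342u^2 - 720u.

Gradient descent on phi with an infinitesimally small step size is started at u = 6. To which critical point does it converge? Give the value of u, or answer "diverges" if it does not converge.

4

phi'(u) = 36(u - 4)(u + 1)(u + 5), so phi'(6) = 5544.
Gradient descent moves in the -phi' direction, i.e. u is decreasing.
The nearest critical point in that direction is u = 4, where phi'' = 1620 > 0 (a local minimum). The iterate converges there.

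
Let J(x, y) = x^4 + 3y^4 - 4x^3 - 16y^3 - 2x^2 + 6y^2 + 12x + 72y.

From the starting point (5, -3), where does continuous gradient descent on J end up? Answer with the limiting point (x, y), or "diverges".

J is separable, so gradient descent decouples: x follows -∂J/∂x, y follows -∂J/∂y.
∂J/∂x = 4(x - 3)(x - 1)(x + 1); at x=5 this is 192, so x decreases.
∂J/∂y = 12(y - 3)(y - 2)(y + 1); at y=-3 this is -720, so y increases.
x converges to its nearest critical value 3 (a local min of the x-part); y converges to -1. The iterate converges to (3, -1).

(3, -1)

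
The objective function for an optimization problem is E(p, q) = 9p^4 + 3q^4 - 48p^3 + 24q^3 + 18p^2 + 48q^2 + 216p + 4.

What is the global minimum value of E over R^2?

-137

E(p,q) separates as A(p) + B(q) + 4, so its minimum is min A + min B + 4.
A'(p) = 36(p - 3)(p - 2)(p + 1) vanishes at p ∈ {-1, 2, 3}; B'(q) = 12q(q + 2)(q + 4) vanishes at q ∈ {-4, -2, 0}.
Local minima of A (where A''>0): A(-1)=-141, A(3)=243. Local minima of B: B(-4)=0, B(0)=0.
So the global minimum of E is A(-1) + B(-4) + 4 = -141 + 0 + 4 = -137, attained at (-1, -4).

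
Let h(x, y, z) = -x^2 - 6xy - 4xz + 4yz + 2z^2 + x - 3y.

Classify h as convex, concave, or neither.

neither

h is quadratic, so its Hessian is the constant matrix H = [[-2, -6, -4], [-6, 0, 4], [-4, 4, 4]].
Leading principal minors: -2, -36, 80.
Neither pattern holds ⇒ H is indefinite ⇒ neither convex nor concave.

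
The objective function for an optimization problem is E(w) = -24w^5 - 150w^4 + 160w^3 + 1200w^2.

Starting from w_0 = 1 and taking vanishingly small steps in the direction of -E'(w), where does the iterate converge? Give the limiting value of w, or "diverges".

E'(w) = -120w(w - 2)(w + 2)(w + 5), so E'(1) = 2160.
Gradient descent moves in the -E' direction, i.e. w is decreasing.
The nearest critical point in that direction is w = 0, where E'' = 2400 > 0 (a local minimum). The iterate converges there.

0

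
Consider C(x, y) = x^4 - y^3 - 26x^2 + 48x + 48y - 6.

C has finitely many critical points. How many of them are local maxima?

C separates as a function of x plus a function of y, so ∇C=0 decouples.
∂C/∂x = 4(x - 3)(x - 1)(x + 4) = 0 at x ∈ {-4, 1, 3}; ∂C/∂y = -3(y - 4)(y + 4) = 0 at y ∈ {-4, 4}.
The Hessian is diagonal: diag(C_xx, C_yy). Second derivatives: C_xx(-4)=140, C_xx(1)=-40, C_xx(3)=56; C_yy(-4)=24, C_yy(4)=-24.
Local maxima occur where both diagonal entries negative: (1, 4). Count: 1.

1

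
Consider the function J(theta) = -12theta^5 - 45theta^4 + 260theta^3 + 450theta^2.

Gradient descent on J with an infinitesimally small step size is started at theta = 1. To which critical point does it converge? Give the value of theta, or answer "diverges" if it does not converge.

J'(theta) = -60theta(theta - 3)(theta + 1)(theta + 5), so J'(1) = 1440.
Gradient descent moves in the -J' direction, i.e. theta is decreasing.
The nearest critical point in that direction is theta = 0, where J'' = 900 > 0 (a local minimum). The iterate converges there.

0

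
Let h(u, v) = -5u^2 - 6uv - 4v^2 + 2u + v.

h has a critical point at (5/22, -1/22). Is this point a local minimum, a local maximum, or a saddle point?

local maximum

The Hessian of h is constant: H = [[-10, -6], [-6, -8]].
det(H) = (-10)·(-8) − (-6)² = 44.
det(H) > 0 and tr(H) = -18 < 0, so H is negative definite and the point is a local maximum.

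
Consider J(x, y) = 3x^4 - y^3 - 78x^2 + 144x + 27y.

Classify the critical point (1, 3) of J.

The mixed partial ∂²J/∂x∂y is 0, so the Hessian at any point is diag(J_xx, J_yy) = diag(12(3x^2 - 13), -6y).
At (1, 3): H = diag(-120, -18).
Both eigenvalues are negative, so H is negative definite: a local maximum.

local maximum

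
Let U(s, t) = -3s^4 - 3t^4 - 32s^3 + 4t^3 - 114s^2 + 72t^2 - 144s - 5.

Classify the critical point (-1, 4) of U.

local maximum

The mixed partial ∂²U/∂s∂t is 0, so the Hessian at any point is diag(U_ss, U_tt) = diag(-12(3s^2 + 16s + 19), 12(-3t^2 + 2t + 12)).
At (-1, 4): H = diag(-72, -336).
Both eigenvalues are negative, so H is negative definite: a local maximum.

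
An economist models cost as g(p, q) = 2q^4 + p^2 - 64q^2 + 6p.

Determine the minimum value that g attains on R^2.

-521

g(p,q) separates as A(p) + B(q), so its minimum is min A + min B.
A'(p) = 2p + 6 vanishes at p ∈ {-3}; B'(q) = 8q(q - 4)(q + 4) vanishes at q ∈ {-4, 0, 4}.
Local minima of A (where A''>0): A(-3)=-9. Local minima of B: B(-4)=-512, B(4)=-512.
So the global minimum of g is A(-3) + B(-4) = -9 − 512 = -521, attained at (-3, -4).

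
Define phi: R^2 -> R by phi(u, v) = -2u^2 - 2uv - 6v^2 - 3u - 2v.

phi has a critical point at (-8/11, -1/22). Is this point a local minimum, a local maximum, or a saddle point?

local maximum

The Hessian of phi is constant: H = [[-4, -2], [-2, -12]].
det(H) = (-4)·(-12) − (-2)² = 44.
det(H) > 0 and tr(H) = -16 < 0, so H is negative definite and the point is a local maximum.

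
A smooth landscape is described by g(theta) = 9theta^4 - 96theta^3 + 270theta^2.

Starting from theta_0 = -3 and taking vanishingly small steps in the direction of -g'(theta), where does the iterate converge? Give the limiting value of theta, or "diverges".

g'(theta) = 36theta(theta - 5)(theta - 3), so g'(-3) = -5184.
Gradient descent moves in the -g' direction, i.e. theta is increasing.
The nearest critical point in that direction is theta = 0, where g'' = 540 > 0 (a local minimum). The iterate converges there.

0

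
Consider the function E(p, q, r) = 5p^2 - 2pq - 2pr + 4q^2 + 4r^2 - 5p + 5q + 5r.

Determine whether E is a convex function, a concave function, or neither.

convex

E is quadratic, so its Hessian is the constant matrix H = [[10, -2, -2], [-2, 8, 0], [-2, 0, 8]].
Leading principal minors: 10, 76, 576.
All positive ⇒ H ≻ 0 ⇒ convex.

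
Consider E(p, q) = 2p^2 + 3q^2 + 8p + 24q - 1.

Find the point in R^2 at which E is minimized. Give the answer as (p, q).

E(p,q) separates as A(p) + B(q) − 1, so its minimum is min A + min B − 1.
A'(p) = 4p + 8 vanishes at p ∈ {-2}; B'(q) = 6q + 24 vanishes at q ∈ {-4}.
Local minima of A (where A''>0): A(-2)=-8. Local minima of B: B(-4)=-48.
So the global minimum of E is A(-2) + B(-4) − 1 = -8 − 48 − 1 = -57, attained at (-2, -4).

(-2, -4)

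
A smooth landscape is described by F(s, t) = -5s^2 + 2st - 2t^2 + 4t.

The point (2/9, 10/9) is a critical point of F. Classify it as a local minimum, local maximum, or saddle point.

The Hessian of F is constant: H = [[-10, 2], [2, -4]].
det(H) = (-10)·(-4) − 2² = 36.
det(H) > 0 and tr(H) = -14 < 0, so H is negative definite and the point is a local maximum.

local maximum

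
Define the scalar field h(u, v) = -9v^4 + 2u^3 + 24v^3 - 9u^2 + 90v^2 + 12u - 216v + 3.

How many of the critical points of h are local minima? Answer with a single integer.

1

h separates as a function of u plus a function of v, so ∇h=0 decouples.
∂h/∂u = 6(u - 2)(u - 1) = 0 at u ∈ {1, 2}; ∂h/∂v = -36(v - 3)(v - 1)(v + 2) = 0 at v ∈ {-2, 1, 3}.
The Hessian is diagonal: diag(h_uu, h_vv). Second derivatives: h_uu(1)=-6, h_uu(2)=6; h_vv(-2)=-540, h_vv(1)=216, h_vv(3)=-360.
Local minima occur where both diagonal entries positive: (2, 1). Count: 1.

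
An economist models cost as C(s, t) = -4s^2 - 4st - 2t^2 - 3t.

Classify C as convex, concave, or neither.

C is quadratic, so its Hessian is the constant matrix H = [[-8, -4], [-4, -4]].
det(H) = 16, tr(H) = -12.
det(H) > 0 and tr(H) < 0, so H is negative definite everywhere: concave.

concave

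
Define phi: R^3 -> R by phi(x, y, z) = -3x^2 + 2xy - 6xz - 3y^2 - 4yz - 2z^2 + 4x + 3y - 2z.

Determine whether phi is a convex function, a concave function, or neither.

neither

phi is quadratic, so its Hessian is the constant matrix H = [[-6, 2, -6], [2, -6, -4], [-6, -4, -4]].
Leading principal minors: -6, 32, 280.
Neither pattern holds ⇒ H is indefinite ⇒ neither convex nor concave.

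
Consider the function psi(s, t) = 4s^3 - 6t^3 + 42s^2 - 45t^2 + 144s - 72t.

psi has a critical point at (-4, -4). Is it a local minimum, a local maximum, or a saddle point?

saddle point

The mixed partial ∂²psi/∂s∂t is 0, so the Hessian at any point is diag(psi_ss, psi_tt) = diag(12(2s + 7), -18(2t + 5)).
At (-4, -4): H = diag(-12, 54).
The eigenvalues have opposite signs, so H is indefinite: a saddle point.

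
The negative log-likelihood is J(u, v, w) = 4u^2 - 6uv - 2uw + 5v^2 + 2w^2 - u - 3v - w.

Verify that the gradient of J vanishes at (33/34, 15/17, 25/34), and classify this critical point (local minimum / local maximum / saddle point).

local minimum

∇J = (8u - 6v - 2w - 1, -6u + 10v - 3, -2u + 4w - 1); substituting (33/34, 15/17, 25/34) gives ∇J = (0, 0, 0), so (33/34, 15/17, 25/34) is indeed a critical point.
The Hessian is constant: H = [[8, -6, -2], [-6, 10, 0], [-2, 0, 4]].
Leading principal minors: Δ₁ = 8, Δ₂ = 44, Δ₃ = 136.
All leading minors are positive, so H is positive definite: a local minimum.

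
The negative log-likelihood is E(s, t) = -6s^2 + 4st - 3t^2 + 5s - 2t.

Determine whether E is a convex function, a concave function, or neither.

concave

E is quadratic, so its Hessian is the constant matrix H = [[-12, 4], [4, -6]].
det(H) = 56, tr(H) = -18.
det(H) > 0 and tr(H) < 0, so H is negative definite everywhere: concave.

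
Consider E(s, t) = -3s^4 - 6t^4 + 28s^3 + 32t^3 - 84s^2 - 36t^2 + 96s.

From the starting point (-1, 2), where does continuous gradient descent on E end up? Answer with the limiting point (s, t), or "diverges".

E is separable, so gradient descent decouples: s follows -∂E/∂s, t follows -∂E/∂t.
∂E/∂s = -12(s - 4)(s - 2)(s - 1); at s=-1 this is 360, so s decreases.
∂E/∂t = -24t(t - 3)(t - 1); at t=2 this is 48, so t decreases.
The s-coordinate has no critical point in that direction and runs off to infinity.

diverges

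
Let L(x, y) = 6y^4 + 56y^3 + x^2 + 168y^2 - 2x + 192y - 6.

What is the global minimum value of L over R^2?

-135

L(x,y) separates as P(x) + Q(y) − 6, so its minimum is min P + min Q − 6.
P'(x) = 2x - 2 vanishes at x ∈ {1}; Q'(y) = 24(y + 1)(y + 2)(y + 4) vanishes at y ∈ {-4, -2, -1}.
Local minima of P (where P''>0): P(1)=-1. Local minima of Q: Q(-4)=-128, Q(-1)=-74.
So the global minimum of L is P(1) + Q(-4) − 6 = -1 − 128 − 6 = -135, attained at (1, -4).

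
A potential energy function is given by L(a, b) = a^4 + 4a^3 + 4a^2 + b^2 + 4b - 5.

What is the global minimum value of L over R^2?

-9

L(a,b) separates as P(a) + Q(b) − 5, so its minimum is min P + min Q − 5.
P'(a) = 4a(a + 1)(a + 2) vanishes at a ∈ {-2, -1, 0}; Q'(b) = 2b + 4 vanishes at b ∈ {-2}.
Local minima of P (where P''>0): P(-2)=0, P(0)=0. Local minima of Q: Q(-2)=-4.
So the global minimum of L is P(-2) + Q(-2) − 5 = 0 − 4 − 5 = -9, attained at (-2, -2).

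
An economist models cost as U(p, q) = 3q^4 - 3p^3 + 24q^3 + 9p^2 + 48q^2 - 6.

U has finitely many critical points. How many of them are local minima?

U separates as a function of p plus a function of q, so ∇U=0 decouples.
∂U/∂p = -9p(p - 2) = 0 at p ∈ {0, 2}; ∂U/∂q = 12q(q + 2)(q + 4) = 0 at q ∈ {-4, -2, 0}.
The Hessian is diagonal: diag(U_pp, U_qq). Second derivatives: U_pp(0)=18, U_pp(2)=-18; U_qq(-4)=96, U_qq(-2)=-48, U_qq(0)=96.
Local minima occur where both diagonal entries positive: (0, -4), (0, 0). Count: 2.

2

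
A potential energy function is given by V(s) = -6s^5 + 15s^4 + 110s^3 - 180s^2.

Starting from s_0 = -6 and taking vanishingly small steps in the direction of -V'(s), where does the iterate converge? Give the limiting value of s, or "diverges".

V'(s) = -30s(s - 4)(s - 1)(s + 3), so V'(-6) = -37800.
Gradient descent moves in the -V' direction, i.e. s is increasing.
The nearest critical point in that direction is s = -3, where V'' = 2520 > 0 (a local minimum). The iterate converges there.

-3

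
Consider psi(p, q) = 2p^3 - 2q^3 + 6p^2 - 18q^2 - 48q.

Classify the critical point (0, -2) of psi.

saddle point

The mixed partial ∂²psi/∂p∂q is 0, so the Hessian at any point is diag(psi_pp, psi_qq) = diag(12(p + 1), -12(q + 3)).
At (0, -2): H = diag(12, -12).
The eigenvalues have opposite signs, so H is indefinite: a saddle point.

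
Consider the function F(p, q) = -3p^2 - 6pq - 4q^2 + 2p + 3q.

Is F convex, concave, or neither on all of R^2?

concave

F is quadratic, so its Hessian is the constant matrix H = [[-6, -6], [-6, -8]].
det(H) = 12, tr(H) = -14.
det(H) > 0 and tr(H) < 0, so H is negative definite everywhere: concave.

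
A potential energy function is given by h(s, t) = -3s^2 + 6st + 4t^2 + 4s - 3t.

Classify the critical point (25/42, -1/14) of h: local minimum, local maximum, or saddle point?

The Hessian of h is constant: H = [[-6, 6], [6, 8]].
det(H) = (-6)·8 − 6² = -84.
Since det(H) < 0, H is indefinite and the critical point is a saddle point.

saddle point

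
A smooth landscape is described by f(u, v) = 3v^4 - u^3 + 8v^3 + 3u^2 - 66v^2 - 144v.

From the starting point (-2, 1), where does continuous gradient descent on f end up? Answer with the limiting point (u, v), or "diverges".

f is separable, so gradient descent decouples: u follows -∂f/∂u, v follows -∂f/∂v.
∂f/∂u = -3u(u - 2); at u=-2 this is -24, so u increases.
∂f/∂v = 12(v - 3)(v + 1)(v + 4); at v=1 this is -240, so v increases.
u converges to its nearest critical value 0 (a local min of the u-part); v converges to 3. The iterate converges to (0, 3).

(0, 3)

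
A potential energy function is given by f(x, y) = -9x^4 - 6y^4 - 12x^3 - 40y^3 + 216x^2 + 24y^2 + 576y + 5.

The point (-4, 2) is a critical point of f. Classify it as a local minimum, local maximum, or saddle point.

The mixed partial ∂²f/∂x∂y is 0, so the Hessian at any point is diag(f_xx, f_yy) = diag(36(-3x^2 - 2x + 12), 24(-3y^2 - 10y + 2)).
At (-4, 2): H = diag(-1008, -720).
Both eigenvalues are negative, so H is negative definite: a local maximum.

local maximum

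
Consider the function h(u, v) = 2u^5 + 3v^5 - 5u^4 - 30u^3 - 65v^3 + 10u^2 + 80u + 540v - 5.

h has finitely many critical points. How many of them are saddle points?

h separates as a function of u plus a function of v, so ∇h=0 decouples.
∂h/∂u = 10(u - 4)(u - 1)(u + 1)(u + 2) = 0 at u ∈ {-2, -1, 1, 4}; ∂h/∂v = 15(v - 3)(v - 2)(v + 2)(v + 3) = 0 at v ∈ {-3, -2, 2, 3}.
The Hessian is diagonal: diag(h_uu, h_vv). Second derivatives: h_uu(-2)=-180, h_uu(-1)=100, h_uu(1)=-180, h_uu(4)=900; h_vv(-3)=-450, h_vv(-2)=300, h_vv(2)=-300, h_vv(3)=450.
Saddle points occur where the two diagonal entries have opposite signs: (-2, -2), (-2, 3), (-1, -3), (-1, 2), (1, -2), (1, 3), (4, -3), (4, 2). Count: 8.

8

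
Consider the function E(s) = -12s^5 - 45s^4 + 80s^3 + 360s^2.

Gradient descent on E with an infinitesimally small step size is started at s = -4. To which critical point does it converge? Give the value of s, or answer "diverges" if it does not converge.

E'(s) = -60s(s - 2)(s + 2)(s + 3), so E'(-4) = -2880.
Gradient descent moves in the -E' direction, i.e. s is increasing.
The nearest critical point in that direction is s = -3, where E'' = 900 > 0 (a local minimum). The iterate converges there.

-3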